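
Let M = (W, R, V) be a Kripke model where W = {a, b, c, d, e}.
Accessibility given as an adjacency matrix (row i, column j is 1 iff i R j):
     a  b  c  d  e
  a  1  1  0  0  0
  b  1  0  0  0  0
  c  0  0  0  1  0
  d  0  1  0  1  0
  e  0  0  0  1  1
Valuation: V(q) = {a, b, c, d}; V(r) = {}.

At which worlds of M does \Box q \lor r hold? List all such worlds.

a, b, c, d

Let φ = \Box q \lor r. Evaluate φ at each world:
  a (successors {a, b}): φ is true.
  b (successors {a}): φ is true.
  c (successors {d}): φ is true.
  d (successors {b, d}): φ is true.
  e (successors {d, e}): φ is false.
For instance, at a:
  At a: \Box q is true, r is false, so \Box q \lor r is true.
    At a: \Box q requires q at every successor {a, b}.
      At a: q is true.
      At b: q is true.
    So \Box q is true at a.
Satisfying worlds: {a, b, c, d}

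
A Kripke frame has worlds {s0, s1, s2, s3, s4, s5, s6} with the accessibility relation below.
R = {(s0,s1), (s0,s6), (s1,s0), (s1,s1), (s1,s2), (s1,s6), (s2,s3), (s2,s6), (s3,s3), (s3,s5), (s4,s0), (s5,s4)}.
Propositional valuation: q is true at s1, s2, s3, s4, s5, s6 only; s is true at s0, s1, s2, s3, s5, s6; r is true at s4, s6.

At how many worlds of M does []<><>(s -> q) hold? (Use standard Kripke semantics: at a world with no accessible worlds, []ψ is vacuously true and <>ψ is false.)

Let φ = []<><>(s -> q). Evaluate φ at each world:
  s0 (successors {s1, s6}): φ is false.
  s1 (successors {s0, s1, s2, s6}): φ is false.
  s2 (successors {s3, s6}): φ is false.
  s3 (successors {s3, s5}): φ is false.
  s4 (successors {s0}): φ is true.
  s5 (successors {s4}): φ is true.
  s6 (successors ∅): φ is true.
For instance, at s1:
  At s1: []<><>(s -> q) requires <><>(s -> q) at every successor {s0, s1, s2, s6}.
    <><>(s -> q) fails at s6, so []<><>(s -> q) is false at s1.
      At s6: no accessible worlds, so <><>(s -> q) is false.
Satisfying worlds: {s4, s5, s6}

3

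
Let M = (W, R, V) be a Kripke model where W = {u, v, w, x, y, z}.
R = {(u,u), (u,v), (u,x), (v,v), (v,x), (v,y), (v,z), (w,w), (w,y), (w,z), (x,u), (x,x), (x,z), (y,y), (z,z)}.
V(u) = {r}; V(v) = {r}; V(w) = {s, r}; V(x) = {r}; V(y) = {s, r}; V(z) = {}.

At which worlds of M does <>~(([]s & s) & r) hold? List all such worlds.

Let φ = <>~(([]s & s) & r). Evaluate φ at each world:
  u (successors {u, v, x}): φ is true.
  v (successors {v, x, y, z}): φ is true.
  w (successors {w, y, z}): φ is true.
  x (successors {u, x, z}): φ is true.
  y (successors {y}): φ is false.
  z (successors {z}): φ is true.
For instance, at x:
  At x: <>~(([]s & s) & r) requires ~(([]s & s) & r) at some successor in {u, x, z}.
    ~(([]s & s) & r) holds at u, so <>~(([]s & s) & r) is true at x.
      At u: ([]s & s) & r is false, so ~(([]s & s) & r) is true.
Satisfying worlds: {u, v, w, x, z}

u, v, w, x, z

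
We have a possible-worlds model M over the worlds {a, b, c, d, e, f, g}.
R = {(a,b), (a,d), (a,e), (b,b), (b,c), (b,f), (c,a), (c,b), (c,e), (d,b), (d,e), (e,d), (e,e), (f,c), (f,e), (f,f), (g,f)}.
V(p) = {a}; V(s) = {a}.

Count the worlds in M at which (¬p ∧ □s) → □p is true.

7

Recall that □ψ holds at a world iff ψ holds at every accessible world, and ◇ψ holds iff ψ holds at some accessible world.
Let φ = (¬p ∧ □s) → □p. Evaluate φ at each world:
  a (successors {b, d, e}): φ is true.
  b (successors {b, c, f}): φ is true.
  c (successors {a, b, e}): φ is true.
  d (successors {b, e}): φ is true.
  e (successors {d, e}): φ is true.
  f (successors {c, e, f}): φ is true.
  g (successors {f}): φ is true.
For instance, at g:
  At g: ¬p ∧ □s is false, □p is false, so (¬p ∧ □s) → □p is true.
    At g: ¬p is true, □s is false, so ¬p ∧ □s is false.
      At g: □s requires s at every successor {f}.
        s fails at f, so □s is false at g.
    At g: □p requires p at every successor {f}.
      p fails at f, so □p is false at g.
Satisfying worlds: {a, b, c, d, e, f, g}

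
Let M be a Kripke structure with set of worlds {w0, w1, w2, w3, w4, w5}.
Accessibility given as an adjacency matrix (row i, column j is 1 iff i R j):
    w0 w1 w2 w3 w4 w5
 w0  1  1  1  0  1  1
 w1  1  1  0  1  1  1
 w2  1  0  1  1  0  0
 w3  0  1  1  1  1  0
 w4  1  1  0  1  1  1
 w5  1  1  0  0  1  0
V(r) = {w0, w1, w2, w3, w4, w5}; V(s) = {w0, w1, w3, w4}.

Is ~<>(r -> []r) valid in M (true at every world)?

Let φ = ~<>(r -> []r). Evaluate φ at each world:
  w0 (successors {w0, w1, w2, w4, w5}): φ is false.
  w1 (successors {w0, w1, w3, w4, w5}): φ is false.
  w2 (successors {w0, w2, w3}): φ is false.
  w3 (successors {w1, w2, w3, w4}): φ is false.
  w4 (successors {w0, w1, w3, w4, w5}): φ is false.
  w5 (successors {w0, w1, w4}): φ is false.
Detail at w0 (counterexample):
  At w0: <>(r -> []r) is true, so ~<>(r -> []r) is false.
    At w0: <>(r -> []r) requires r -> []r at some successor in {w0, w1, w2, w4, w5}.
      r -> []r holds at w0, so <>(r -> []r) is true at w0.

No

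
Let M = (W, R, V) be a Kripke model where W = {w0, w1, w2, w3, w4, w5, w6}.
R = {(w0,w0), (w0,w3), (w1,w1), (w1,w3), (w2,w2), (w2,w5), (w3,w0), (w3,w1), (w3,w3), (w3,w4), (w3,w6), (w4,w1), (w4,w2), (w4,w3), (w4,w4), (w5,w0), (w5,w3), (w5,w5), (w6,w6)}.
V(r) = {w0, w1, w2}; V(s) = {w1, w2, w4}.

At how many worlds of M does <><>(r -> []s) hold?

7

Recall that []ψ holds at a world iff ψ holds at every accessible world, and <>ψ holds iff ψ holds at some accessible world.
Let φ = <><>(r -> []s). Evaluate φ at each world:
  w0 (successors {w0, w3}): φ is true.
  w1 (successors {w1, w3}): φ is true.
  w2 (successors {w2, w5}): φ is true.
  w3 (successors {w0, w1, w3, w4, w6}): φ is true.
  w4 (successors {w1, w2, w3, w4}): φ is true.
  w5 (successors {w0, w3, w5}): φ is true.
  w6 (successors {w6}): φ is true.
For instance, at w0:
  At w0: <><>(r -> []s) requires <>(r -> []s) at some successor in {w0, w3}.
    <>(r -> []s) holds at w0, so <><>(r -> []s) is true at w0.
      At w0: <>(r -> []s) requires r -> []s at some successor in {w0, w3}.
        r -> []s holds at w3, so <>(r -> []s) is true at w0.
Satisfying worlds: {w0, w1, w2, w3, w4, w5, w6}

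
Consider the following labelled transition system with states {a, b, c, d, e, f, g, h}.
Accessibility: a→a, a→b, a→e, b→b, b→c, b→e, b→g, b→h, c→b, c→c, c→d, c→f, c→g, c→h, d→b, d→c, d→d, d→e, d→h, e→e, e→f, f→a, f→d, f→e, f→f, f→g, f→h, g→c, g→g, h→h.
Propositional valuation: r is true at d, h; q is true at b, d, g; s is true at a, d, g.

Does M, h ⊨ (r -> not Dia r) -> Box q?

At h: r -> not Dia r is false, Box q is false, so (r -> not Dia r) -> Box q is true.
  At h: r is true, not Dia r is false, so r -> not Dia r is false.
    At h: Dia r is true, so not Dia r is false.
      At h: Dia r requires r at some successor in {h}.
        r holds at h, so Dia r is true at h.
  At h: Box q requires q at every successor {h}.
    q fails at h, so Box q is false at h.

Yes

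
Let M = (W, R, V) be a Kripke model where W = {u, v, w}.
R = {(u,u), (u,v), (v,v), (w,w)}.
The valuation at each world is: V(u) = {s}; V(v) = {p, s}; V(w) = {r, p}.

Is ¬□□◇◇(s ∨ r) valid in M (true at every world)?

Let φ = ¬□□◇◇(s ∨ r). Evaluate φ at each world:
  u (successors {u, v}): φ is false.
  v (successors {v}): φ is false.
  w (successors {w}): φ is false.
Detail at u (counterexample):
  At u: □□◇◇(s ∨ r) is true, so ¬□□◇◇(s ∨ r) is false.
    At u: □□◇◇(s ∨ r) requires □◇◇(s ∨ r) at every successor {u, v}.
      At u: □◇◇(s ∨ r) is true.
      At v: □◇◇(s ∨ r) is true.
    So □□◇◇(s ∨ r) is true at u.

No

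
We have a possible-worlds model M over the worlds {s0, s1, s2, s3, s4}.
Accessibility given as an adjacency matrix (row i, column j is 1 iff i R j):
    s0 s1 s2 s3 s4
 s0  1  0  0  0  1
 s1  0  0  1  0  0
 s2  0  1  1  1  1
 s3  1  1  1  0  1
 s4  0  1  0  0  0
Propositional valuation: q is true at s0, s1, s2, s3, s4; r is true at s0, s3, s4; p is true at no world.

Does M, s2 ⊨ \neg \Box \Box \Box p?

At s2: \Box \Box \Box p is false, so \neg \Box \Box \Box p is true.
  At s2: \Box \Box \Box p requires \Box \Box p at every successor {s1, s2, s3, s4}.
    \Box \Box p fails at s1, so \Box \Box \Box p is false at s2.
      At s1: \Box \Box p requires \Box p at every successor {s2}.
        \Box p fails at s2, so \Box \Box p is false at s1.

Yes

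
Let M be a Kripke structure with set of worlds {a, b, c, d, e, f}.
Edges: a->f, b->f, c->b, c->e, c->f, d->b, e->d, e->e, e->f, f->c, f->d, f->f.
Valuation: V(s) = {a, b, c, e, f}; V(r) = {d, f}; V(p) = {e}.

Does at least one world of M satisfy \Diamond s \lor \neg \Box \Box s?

Let φ = \Diamond s \lor \neg \Box \Box s. Evaluate φ at each world:
  a (successors {f}): φ is true.
  b (successors {f}): φ is true.
  c (successors {b, e, f}): φ is true.
  d (successors {b}): φ is true.
  e (successors {d, e, f}): φ is true.
  f (successors {c, d, f}): φ is true.
Detail at a (witness):
  At a: \Diamond s is true, \neg \Box \Box s is true, so \Diamond s \lor \neg \Box \Box s is true.
    At a: \Diamond s requires s at some successor in {f}.
      s holds at f, so \Diamond s is true at a.
    At a: \Box \Box s is false, so \neg \Box \Box s is true.
      At a: \Box \Box s requires \Box s at every successor {f}.
        \Box s fails at f, so \Box \Box s is false at a.

Yes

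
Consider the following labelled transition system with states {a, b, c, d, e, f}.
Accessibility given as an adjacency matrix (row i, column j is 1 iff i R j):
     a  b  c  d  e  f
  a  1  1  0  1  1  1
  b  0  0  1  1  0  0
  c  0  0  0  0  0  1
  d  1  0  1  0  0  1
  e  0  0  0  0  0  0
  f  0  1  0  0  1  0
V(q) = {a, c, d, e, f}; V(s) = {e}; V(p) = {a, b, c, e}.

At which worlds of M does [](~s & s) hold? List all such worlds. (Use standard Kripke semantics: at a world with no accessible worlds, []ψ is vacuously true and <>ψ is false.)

e

Recall that []ψ holds at a world iff ψ holds at every accessible world, and <>ψ holds iff ψ holds at some accessible world.
Let φ = [](~s & s). Evaluate φ at each world:
  a (successors {a, b, d, e, f}): φ is false.
  b (successors {c, d}): φ is false.
  c (successors {f}): φ is false.
  d (successors {a, c, f}): φ is false.
  e (successors ∅): φ is true.
  f (successors {b, e}): φ is false.
For instance, at b:
  At b: [](~s & s) requires ~s & s at every successor {c, d}.
    ~s & s fails at c, so [](~s & s) is false at b.
Satisfying worlds: {e}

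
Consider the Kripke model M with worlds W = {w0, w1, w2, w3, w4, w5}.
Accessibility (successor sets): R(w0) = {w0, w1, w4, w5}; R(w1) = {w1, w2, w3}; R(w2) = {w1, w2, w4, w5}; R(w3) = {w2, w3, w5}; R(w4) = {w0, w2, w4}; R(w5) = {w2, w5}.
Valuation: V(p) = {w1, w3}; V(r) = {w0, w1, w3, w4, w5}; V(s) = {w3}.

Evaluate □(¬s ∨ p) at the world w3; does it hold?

Yes

At w3: □(¬s ∨ p) requires ¬s ∨ p at every successor {w2, w3, w5}.
  At w2: ¬s ∨ p is true.
  At w3: ¬s ∨ p is true.
  At w5: ¬s ∨ p is true.
So □(¬s ∨ p) is true at w3.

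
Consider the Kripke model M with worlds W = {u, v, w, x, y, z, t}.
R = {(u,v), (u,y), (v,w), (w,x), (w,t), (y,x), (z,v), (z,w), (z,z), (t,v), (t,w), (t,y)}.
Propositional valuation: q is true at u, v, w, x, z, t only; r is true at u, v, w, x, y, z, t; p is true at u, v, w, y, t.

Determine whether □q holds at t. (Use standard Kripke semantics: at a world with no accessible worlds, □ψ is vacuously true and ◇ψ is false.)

Recall that □ψ holds at a world iff ψ holds at every accessible world, and ◇ψ holds iff ψ holds at some accessible world.
At t: □q requires q at every successor {v, w, y}.
  q fails at y, so □q is false at t.

No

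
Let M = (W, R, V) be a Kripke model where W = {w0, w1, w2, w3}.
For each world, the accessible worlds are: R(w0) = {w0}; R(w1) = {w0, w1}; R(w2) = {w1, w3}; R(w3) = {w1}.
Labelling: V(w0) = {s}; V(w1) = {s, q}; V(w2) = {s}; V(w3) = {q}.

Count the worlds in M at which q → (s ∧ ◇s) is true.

Let φ = q → (s ∧ ◇s). Evaluate φ at each world:
  w0 (successors {w0}): φ is true.
  w1 (successors {w0, w1}): φ is true.
  w2 (successors {w1, w3}): φ is true.
  w3 (successors {w1}): φ is false.
For instance, at w2:
  At w2: q is false, s ∧ ◇s is true, so q → (s ∧ ◇s) is true.
    At w2: s is true, ◇s is true, so s ∧ ◇s is true.
      At w2: ◇s requires s at some successor in {w1, w3}.
        s holds at w1, so ◇s is true at w2.
Satisfying worlds: {w0, w1, w2}

3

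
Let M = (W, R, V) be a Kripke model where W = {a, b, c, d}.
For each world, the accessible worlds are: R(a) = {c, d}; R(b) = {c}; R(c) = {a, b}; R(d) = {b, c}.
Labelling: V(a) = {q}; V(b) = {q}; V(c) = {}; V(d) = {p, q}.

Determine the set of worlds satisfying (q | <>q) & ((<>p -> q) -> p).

d

Let φ = (q | <>q) & ((<>p -> q) -> p). Evaluate φ at each world:
  a (successors {c, d}): φ is false.
  b (successors {c}): φ is false.
  c (successors {a, b}): φ is false.
  d (successors {b, c}): φ is true.
For instance, at d:
  At d: q | <>q is true, (<>p -> q) -> p is true, so (q | <>q) & ((<>p -> q) -> p) is true.
    At d: q is true, <>q is true, so q | <>q is true.
      At d: <>q requires q at some successor in {b, c}.
        q holds at b, so <>q is true at d.
    At d: <>p -> q is true, p is true, so (<>p -> q) -> p is true.
      At d: <>p is false, q is true, so <>p -> q is true.
Satisfying worlds: {d}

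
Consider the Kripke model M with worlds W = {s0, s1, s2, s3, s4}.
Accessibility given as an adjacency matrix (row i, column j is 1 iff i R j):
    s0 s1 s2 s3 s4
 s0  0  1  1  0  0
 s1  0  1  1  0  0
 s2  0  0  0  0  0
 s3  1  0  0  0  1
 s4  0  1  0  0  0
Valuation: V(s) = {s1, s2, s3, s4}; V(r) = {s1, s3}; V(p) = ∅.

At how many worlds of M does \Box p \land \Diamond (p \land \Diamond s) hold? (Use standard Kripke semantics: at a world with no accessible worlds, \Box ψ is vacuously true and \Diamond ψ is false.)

0

Let φ = \Box p \land \Diamond (p \land \Diamond s). Evaluate φ at each world:
  s0 (successors {s1, s2}): φ is false.
  s1 (successors {s1, s2}): φ is false.
  s2 (successors ∅): φ is false.
  s3 (successors {s0, s4}): φ is false.
  s4 (successors {s1}): φ is false.
For instance, at s3:
  At s3: \Box p is false, \Diamond (p \land \Diamond s) is false, so \Box p \land \Diamond (p \land \Diamond s) is false.
    At s3: \Box p requires p at every successor {s0, s4}.
      p fails at s0, so \Box p is false at s3.
    At s3: \Diamond (p \land \Diamond s) requires p \land \Diamond s at some successor in {s0, s4}.
      At s0: p \land \Diamond s is false.
      At s4: p \land \Diamond s is false.
    So \Diamond (p \land \Diamond s) is false at s3.
Satisfying worlds: none.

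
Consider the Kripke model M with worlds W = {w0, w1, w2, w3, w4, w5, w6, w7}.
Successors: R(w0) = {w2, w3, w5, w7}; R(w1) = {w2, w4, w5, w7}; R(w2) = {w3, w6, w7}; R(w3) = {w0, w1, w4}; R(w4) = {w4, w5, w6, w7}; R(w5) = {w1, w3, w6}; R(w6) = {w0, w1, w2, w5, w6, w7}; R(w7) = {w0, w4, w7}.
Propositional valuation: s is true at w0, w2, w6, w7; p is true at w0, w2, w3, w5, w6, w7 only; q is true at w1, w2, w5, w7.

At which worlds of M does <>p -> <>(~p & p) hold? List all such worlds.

Let φ = <>p -> <>(~p & p). Evaluate φ at each world:
  w0 (successors {w2, w3, w5, w7}): φ is false.
  w1 (successors {w2, w4, w5, w7}): φ is false.
  w2 (successors {w3, w6, w7}): φ is false.
  w3 (successors {w0, w1, w4}): φ is false.
  w4 (successors {w4, w5, w6, w7}): φ is false.
  w5 (successors {w1, w3, w6}): φ is false.
  w6 (successors {w0, w1, w2, w5, w6, w7}): φ is false.
  w7 (successors {w0, w4, w7}): φ is false.
For instance, at w6:
  At w6: <>p is true, <>(~p & p) is false, so <>p -> <>(~p & p) is false.
    At w6: <>p requires p at some successor in {w0, w1, w2, w5, w6, w7}.
      p holds at w0, so <>p is true at w6.
    At w6: <>(~p & p) requires ~p & p at some successor in {w0, w1, w2, w5, w6, w7}.
      At w0: ~p & p is false.
      At w1: ~p & p is false.
      At w2: ~p & p is false.
      At w5: ~p & p is false.
      At w6: ~p & p is false.
      At w7: ~p & p is false.
    So <>(~p & p) is false at w6.
Satisfying worlds: none.

none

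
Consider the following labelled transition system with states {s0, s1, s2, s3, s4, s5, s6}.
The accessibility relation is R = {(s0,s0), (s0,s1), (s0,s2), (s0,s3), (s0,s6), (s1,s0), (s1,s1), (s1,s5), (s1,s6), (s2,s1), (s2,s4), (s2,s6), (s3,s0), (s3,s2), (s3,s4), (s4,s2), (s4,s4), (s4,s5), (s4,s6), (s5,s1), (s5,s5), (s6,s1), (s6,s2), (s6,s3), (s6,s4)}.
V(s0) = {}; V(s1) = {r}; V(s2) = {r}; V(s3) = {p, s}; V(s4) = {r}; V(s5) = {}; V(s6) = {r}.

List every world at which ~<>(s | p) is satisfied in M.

Let φ = ~<>(s | p). Evaluate φ at each world:
  s0 (successors {s0, s1, s2, s3, s6}): φ is false.
  s1 (successors {s0, s1, s5, s6}): φ is true.
  s2 (successors {s1, s4, s6}): φ is true.
  s3 (successors {s0, s2, s4}): φ is true.
  s4 (successors {s2, s4, s5, s6}): φ is true.
  s5 (successors {s1, s5}): φ is true.
  s6 (successors {s1, s2, s3, s4}): φ is false.
For instance, at s4:
  At s4: <>(s | p) is false, so ~<>(s | p) is true.
    At s4: <>(s | p) requires s | p at some successor in {s2, s4, s5, s6}.
      At s2: s | p is false.
      At s4: s | p is false.
      At s5: s | p is false.
      At s6: s | p is false.
    So <>(s | p) is false at s4.
Satisfying worlds: {s1, s2, s3, s4, s5}

s1, s2, s3, s4, s5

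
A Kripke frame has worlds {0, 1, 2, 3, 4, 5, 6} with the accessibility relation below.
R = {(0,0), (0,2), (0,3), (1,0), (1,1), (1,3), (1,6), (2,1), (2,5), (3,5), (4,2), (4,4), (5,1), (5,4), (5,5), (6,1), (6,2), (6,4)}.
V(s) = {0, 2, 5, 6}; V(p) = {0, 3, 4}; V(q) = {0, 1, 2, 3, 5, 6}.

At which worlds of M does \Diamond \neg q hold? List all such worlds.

4, 5, 6

Let φ = \Diamond \neg q. Evaluate φ at each world:
  0 (successors {0, 2, 3}): φ is false.
  1 (successors {0, 1, 3, 6}): φ is false.
  2 (successors {1, 5}): φ is false.
  3 (successors {5}): φ is false.
  4 (successors {2, 4}): φ is true.
  5 (successors {1, 4, 5}): φ is true.
  6 (successors {1, 2, 4}): φ is true.
For instance, at 3:
  At 3: \Diamond \neg q requires \neg q at some successor in {5}.
    At 5: \neg q is false.
  So \Diamond \neg q is false at 3.
Satisfying worlds: {4, 5, 6}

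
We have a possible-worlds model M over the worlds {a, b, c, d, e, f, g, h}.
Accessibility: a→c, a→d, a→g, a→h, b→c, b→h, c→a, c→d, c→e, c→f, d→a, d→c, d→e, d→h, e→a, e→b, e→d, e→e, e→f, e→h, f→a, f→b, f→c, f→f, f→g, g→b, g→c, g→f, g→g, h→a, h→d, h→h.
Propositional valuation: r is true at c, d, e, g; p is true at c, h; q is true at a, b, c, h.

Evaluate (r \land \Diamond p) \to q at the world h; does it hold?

Recall that \Diamond ψ holds at a world iff ψ holds at some accessible world.
At h: r \land \Diamond p is false, q is true, so (r \land \Diamond p) \to q is true.
  At h: r is false, \Diamond p is true, so r \land \Diamond p is false.
    At h: \Diamond p requires p at some successor in {a, d, h}.
      p holds at h, so \Diamond p is true at h.

Yes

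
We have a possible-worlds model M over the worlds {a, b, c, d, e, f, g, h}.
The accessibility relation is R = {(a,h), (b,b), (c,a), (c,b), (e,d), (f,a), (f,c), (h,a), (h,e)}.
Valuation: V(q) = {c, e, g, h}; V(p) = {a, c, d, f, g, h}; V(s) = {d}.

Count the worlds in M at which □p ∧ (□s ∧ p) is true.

Let φ = □p ∧ (□s ∧ p). Evaluate φ at each world:
  a (successors {h}): φ is false.
  b (successors {b}): φ is false.
  c (successors {a, b}): φ is false.
  d (successors ∅): φ is true.
  e (successors {d}): φ is false.
  f (successors {a, c}): φ is false.
  g (successors ∅): φ is true.
  h (successors {a, e}): φ is false.
For instance, at h:
  At h: □p is false, □s ∧ p is false, so □p ∧ (□s ∧ p) is false.
    At h: □p requires p at every successor {a, e}.
      p fails at e, so □p is false at h.
    At h: □s is false, p is true, so □s ∧ p is false.
      At h: □s requires s at every successor {a, e}.
        s fails at a, so □s is false at h.
Satisfying worlds: {d, g}

2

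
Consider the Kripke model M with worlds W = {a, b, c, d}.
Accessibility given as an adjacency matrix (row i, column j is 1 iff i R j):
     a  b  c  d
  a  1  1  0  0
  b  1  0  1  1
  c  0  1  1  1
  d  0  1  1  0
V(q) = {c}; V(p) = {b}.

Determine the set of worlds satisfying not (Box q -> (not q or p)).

none

Let φ = not (Box q -> (not q or p)). Evaluate φ at each world:
  a (successors {a, b}): φ is false.
  b (successors {a, c, d}): φ is false.
  c (successors {b, c, d}): φ is false.
  d (successors {b, c}): φ is false.
For instance, at d:
  At d: Box q -> (not q or p) is true, so not (Box q -> (not q or p)) is false.
    At d: Box q is false, not q or p is true, so Box q -> (not q or p) is true.
      At d: Box q requires q at every successor {b, c}.
        q fails at b, so Box q is false at d.
Satisfying worlds: none.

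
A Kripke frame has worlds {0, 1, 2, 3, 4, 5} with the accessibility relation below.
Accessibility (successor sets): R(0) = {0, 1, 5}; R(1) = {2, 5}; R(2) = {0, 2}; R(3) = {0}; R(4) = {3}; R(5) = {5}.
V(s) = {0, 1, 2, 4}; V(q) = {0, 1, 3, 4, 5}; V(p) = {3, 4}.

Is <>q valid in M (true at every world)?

Let φ = <>q. Evaluate φ at each world:
  0 (successors {0, 1, 5}): φ is true.
  1 (successors {2, 5}): φ is true.
  2 (successors {0, 2}): φ is true.
  3 (successors {0}): φ is true.
  4 (successors {3}): φ is true.
  5 (successors {5}): φ is true.
For instance, at 5:
  At 5: <>q requires q at some successor in {5}.
    q holds at 5, so <>q is true at 5.

Yes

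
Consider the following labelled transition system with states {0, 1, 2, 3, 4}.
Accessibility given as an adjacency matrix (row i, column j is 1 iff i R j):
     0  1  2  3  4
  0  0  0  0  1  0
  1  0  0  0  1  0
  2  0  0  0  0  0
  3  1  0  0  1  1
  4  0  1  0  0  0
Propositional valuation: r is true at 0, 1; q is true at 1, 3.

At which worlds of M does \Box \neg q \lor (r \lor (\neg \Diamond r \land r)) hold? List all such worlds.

Let φ = \Box \neg q \lor (r \lor (\neg \Diamond r \land r)). Evaluate φ at each world:
  0 (successors {3}): φ is true.
  1 (successors {3}): φ is true.
  2 (successors ∅): φ is true.
  3 (successors {0, 3, 4}): φ is false.
  4 (successors {1}): φ is false.
For instance, at 3:
  At 3: \Box \neg q is false, r \lor (\neg \Diamond r \land r) is false, so \Box \neg q \lor (r \lor (\neg \Diamond r \land r)) is false.
    At 3: \Box \neg q requires \neg q at every successor {0, 3, 4}.
      \neg q fails at 3, so \Box \neg q is false at 3.
    At 3: r is false, \neg \Diamond r \land r is false, so r \lor (\neg \Diamond r \land r) is false.
      At 3: \neg \Diamond r is false, r is false, so \neg \Diamond r \land r is false.
Satisfying worlds: {0, 1, 2}

0, 1, 2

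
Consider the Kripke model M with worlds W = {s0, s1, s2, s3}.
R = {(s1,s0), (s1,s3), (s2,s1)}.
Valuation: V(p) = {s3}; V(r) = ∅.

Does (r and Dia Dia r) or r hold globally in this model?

No

Recall that Dia ψ holds at a world iff ψ holds at some accessible world.
Let φ = (r and Dia Dia r) or r. Evaluate φ at each world:
  s0 (successors ∅): φ is false.
  s1 (successors {s0, s3}): φ is false.
  s2 (successors {s1}): φ is false.
  s3 (successors ∅): φ is false.
Detail at s0 (counterexample):
  At s0: r and Dia Dia r is false, r is false, so (r and Dia Dia r) or r is false.
    At s0: r is false, Dia Dia r is false, so r and Dia Dia r is false.
      At s0: no accessible worlds, so Dia Dia r is false.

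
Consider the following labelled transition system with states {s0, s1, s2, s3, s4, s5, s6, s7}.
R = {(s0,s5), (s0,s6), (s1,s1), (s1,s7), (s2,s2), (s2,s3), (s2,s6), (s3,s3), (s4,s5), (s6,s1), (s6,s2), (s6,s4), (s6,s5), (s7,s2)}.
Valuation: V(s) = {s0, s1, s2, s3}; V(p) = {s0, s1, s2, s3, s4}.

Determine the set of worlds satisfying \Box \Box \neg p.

s4, s5

Let φ = \Box \Box \neg p. Evaluate φ at each world:
  s0 (successors {s5, s6}): φ is false.
  s1 (successors {s1, s7}): φ is false.
  s2 (successors {s2, s3, s6}): φ is false.
  s3 (successors {s3}): φ is false.
  s4 (successors {s5}): φ is true.
  s5 (successors ∅): φ is true.
  s6 (successors {s1, s2, s4, s5}): φ is false.
  s7 (successors {s2}): φ is false.
For instance, at s6:
  At s6: \Box \Box \neg p requires \Box \neg p at every successor {s1, s2, s4, s5}.
    \Box \neg p fails at s1, so \Box \Box \neg p is false at s6.
      At s1: \Box \neg p requires \neg p at every successor {s1, s7}.
        \neg p fails at s1, so \Box \neg p is false at s1.
Satisfying worlds: {s4, s5}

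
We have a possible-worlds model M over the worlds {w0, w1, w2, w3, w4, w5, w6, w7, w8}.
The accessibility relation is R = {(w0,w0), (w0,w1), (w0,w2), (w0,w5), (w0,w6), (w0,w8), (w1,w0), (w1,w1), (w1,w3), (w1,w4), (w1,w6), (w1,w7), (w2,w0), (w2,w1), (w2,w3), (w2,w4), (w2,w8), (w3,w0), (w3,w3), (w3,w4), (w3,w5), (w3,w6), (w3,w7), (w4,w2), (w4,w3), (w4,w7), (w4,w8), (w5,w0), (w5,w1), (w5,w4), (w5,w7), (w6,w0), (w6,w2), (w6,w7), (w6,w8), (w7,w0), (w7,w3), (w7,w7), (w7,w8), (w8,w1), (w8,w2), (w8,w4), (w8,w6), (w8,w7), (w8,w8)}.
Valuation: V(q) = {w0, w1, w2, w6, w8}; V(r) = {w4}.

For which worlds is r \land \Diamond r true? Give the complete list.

Let φ = r \land \Diamond r. Evaluate φ at each world:
  w0 (successors {w0, w1, w2, w5, w6, w8}): φ is false.
  w1 (successors {w0, w1, w3, w4, w6, w7}): φ is false.
  w2 (successors {w0, w1, w3, w4, w8}): φ is false.
  w3 (successors {w0, w3, w4, w5, w6, w7}): φ is false.
  w4 (successors {w2, w3, w7, w8}): φ is false.
  w5 (successors {w0, w1, w4, w7}): φ is false.
  w6 (successors {w0, w2, w7, w8}): φ is false.
  w7 (successors {w0, w3, w7, w8}): φ is false.
  w8 (successors {w1, w2, w4, w6, w7, w8}): φ is false.
For instance, at w3:
  At w3: r is false, \Diamond r is true, so r \land \Diamond r is false.
    At w3: \Diamond r requires r at some successor in {w0, w3, w4, w5, w6, w7}.
      r holds at w4, so \Diamond r is true at w3.
Satisfying worlds: none.

none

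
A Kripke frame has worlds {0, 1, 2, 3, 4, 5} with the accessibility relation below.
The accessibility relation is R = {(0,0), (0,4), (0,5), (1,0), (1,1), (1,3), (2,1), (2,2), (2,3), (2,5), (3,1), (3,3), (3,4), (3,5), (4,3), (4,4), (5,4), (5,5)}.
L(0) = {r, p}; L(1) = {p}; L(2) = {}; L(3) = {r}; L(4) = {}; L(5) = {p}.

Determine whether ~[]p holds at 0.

Yes

At 0: []p is false, so ~[]p is true.
  At 0: []p requires p at every successor {0, 4, 5}.
    p fails at 4, so []p is false at 0.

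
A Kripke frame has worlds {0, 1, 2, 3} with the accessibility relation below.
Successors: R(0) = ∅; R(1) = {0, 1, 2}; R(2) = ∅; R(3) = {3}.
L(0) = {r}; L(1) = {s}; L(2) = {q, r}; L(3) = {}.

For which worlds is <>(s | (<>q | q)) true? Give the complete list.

1

Let φ = <>(s | (<>q | q)). Evaluate φ at each world:
  0 (successors ∅): φ is false.
  1 (successors {0, 1, 2}): φ is true.
  2 (successors ∅): φ is false.
  3 (successors {3}): φ is false.
For instance, at 1:
  At 1: <>(s | (<>q | q)) requires s | (<>q | q) at some successor in {0, 1, 2}.
    s | (<>q | q) holds at 1, so <>(s | (<>q | q)) is true at 1.
      At 1: s is true, <>q | q is true, so s | (<>q | q) is true.
Satisfying worlds: {1}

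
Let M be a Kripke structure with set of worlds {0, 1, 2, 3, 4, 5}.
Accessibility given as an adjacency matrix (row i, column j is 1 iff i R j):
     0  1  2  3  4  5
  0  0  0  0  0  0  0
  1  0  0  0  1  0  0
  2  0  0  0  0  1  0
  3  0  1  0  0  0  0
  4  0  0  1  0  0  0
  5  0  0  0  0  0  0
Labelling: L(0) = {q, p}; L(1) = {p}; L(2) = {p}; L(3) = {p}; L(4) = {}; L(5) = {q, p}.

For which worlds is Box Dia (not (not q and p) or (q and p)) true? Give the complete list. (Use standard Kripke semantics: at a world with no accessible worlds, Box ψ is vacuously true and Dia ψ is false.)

0, 4, 5

Recall that Box ψ holds at a world iff ψ holds at every accessible world, and Dia ψ holds iff ψ holds at some accessible world.
Let φ = Box Dia (not (not q and p) or (q and p)). Evaluate φ at each world:
  0 (successors ∅): φ is true.
  1 (successors {3}): φ is false.
  2 (successors {4}): φ is false.
  3 (successors {1}): φ is false.
  4 (successors {2}): φ is true.
  5 (successors ∅): φ is true.
For instance, at 1:
  At 1: Box Dia (not (not q and p) or (q and p)) requires Dia (not (not q and p) or (q and p)) at every successor {3}.
    Dia (not (not q and p) or (q and p)) fails at 3, so Box Dia (not (not q and p) or (q and p)) is false at 1.
      At 3: Dia (not (not q and p) or (q and p)) requires not (not q and p) or (q and p) at some successor in {1}.
        At 1: not (not q and p) or (q and p) is false.
      So Dia (not (not q and p) or (q and p)) is false at 3.
Satisfying worlds: {0, 4, 5}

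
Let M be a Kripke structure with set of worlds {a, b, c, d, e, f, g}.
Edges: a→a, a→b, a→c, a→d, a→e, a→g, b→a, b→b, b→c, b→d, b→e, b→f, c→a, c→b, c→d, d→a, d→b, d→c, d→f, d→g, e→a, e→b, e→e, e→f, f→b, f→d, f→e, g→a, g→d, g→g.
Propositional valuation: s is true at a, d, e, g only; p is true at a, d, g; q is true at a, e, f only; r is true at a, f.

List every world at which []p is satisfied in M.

Let φ = []p. Evaluate φ at each world:
  a (successors {a, b, c, d, e, g}): φ is false.
  b (successors {a, b, c, d, e, f}): φ is false.
  c (successors {a, b, d}): φ is false.
  d (successors {a, b, c, f, g}): φ is false.
  e (successors {a, b, e, f}): φ is false.
  f (successors {b, d, e}): φ is false.
  g (successors {a, d, g}): φ is true.
For instance, at g:
  At g: []p requires p at every successor {a, d, g}.
    At a: p is true.
    At d: p is true.
    At g: p is true.
  So []p is true at g.
Satisfying worlds: {g}

g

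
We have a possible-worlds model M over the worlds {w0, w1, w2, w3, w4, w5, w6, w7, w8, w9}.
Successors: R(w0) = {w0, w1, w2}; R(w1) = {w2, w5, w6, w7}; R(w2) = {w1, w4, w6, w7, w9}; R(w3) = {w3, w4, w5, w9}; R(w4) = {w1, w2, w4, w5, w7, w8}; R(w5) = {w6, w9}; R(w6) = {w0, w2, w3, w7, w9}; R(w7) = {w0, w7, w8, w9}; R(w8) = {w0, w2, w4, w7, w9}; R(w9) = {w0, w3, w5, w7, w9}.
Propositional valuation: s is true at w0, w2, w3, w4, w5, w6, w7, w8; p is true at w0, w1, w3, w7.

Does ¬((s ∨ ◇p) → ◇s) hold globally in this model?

Let φ = ¬((s ∨ ◇p) → ◇s). Evaluate φ at each world:
  w0 (successors {w0, w1, w2}): φ is false.
  w1 (successors {w2, w5, w6, w7}): φ is false.
  w2 (successors {w1, w4, w6, w7, w9}): φ is false.
  w3 (successors {w3, w4, w5, w9}): φ is false.
  w4 (successors {w1, w2, w4, w5, w7, w8}): φ is false.
  w5 (successors {w6, w9}): φ is false.
  w6 (successors {w0, w2, w3, w7, w9}): φ is false.
  w7 (successors {w0, w7, w8, w9}): φ is false.
  w8 (successors {w0, w2, w4, w7, w9}): φ is false.
  w9 (successors {w0, w3, w5, w7, w9}): φ is false.
Detail at w0 (counterexample):
  At w0: (s ∨ ◇p) → ◇s is true, so ¬((s ∨ ◇p) → ◇s) is false.
    At w0: s ∨ ◇p is true, ◇s is true, so (s ∨ ◇p) → ◇s is true.
      At w0: s is true, ◇p is true, so s ∨ ◇p is true.
      At w0: ◇s requires s at some successor in {w0, w1, w2}.
        s holds at w0, so ◇s is true at w0.

No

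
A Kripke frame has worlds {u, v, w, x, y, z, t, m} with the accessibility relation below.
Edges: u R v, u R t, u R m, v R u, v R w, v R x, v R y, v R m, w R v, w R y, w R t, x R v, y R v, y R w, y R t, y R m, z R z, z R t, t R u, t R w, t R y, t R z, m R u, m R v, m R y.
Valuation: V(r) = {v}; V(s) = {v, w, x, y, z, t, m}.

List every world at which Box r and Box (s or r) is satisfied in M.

Let φ = Box r and Box (s or r). Evaluate φ at each world:
  u (successors {v, t, m}): φ is false.
  v (successors {u, w, x, y, m}): φ is false.
  w (successors {v, y, t}): φ is false.
  x (successors {v}): φ is true.
  y (successors {v, w, t, m}): φ is false.
  z (successors {z, t}): φ is false.
  t (successors {u, w, y, z}): φ is false.
  m (successors {u, v, y}): φ is false.
For instance, at w:
  At w: Box r is false, Box (s or r) is true, so Box r and Box (s or r) is false.
    At w: Box r requires r at every successor {v, y, t}.
      r fails at y, so Box r is false at w.
    At w: Box (s or r) requires s or r at every successor {v, y, t}.
      At v: s or r is true.
      At y: s or r is true.
      At t: s or r is true.
    So Box (s or r) is true at w.
Satisfying worlds: {x}

x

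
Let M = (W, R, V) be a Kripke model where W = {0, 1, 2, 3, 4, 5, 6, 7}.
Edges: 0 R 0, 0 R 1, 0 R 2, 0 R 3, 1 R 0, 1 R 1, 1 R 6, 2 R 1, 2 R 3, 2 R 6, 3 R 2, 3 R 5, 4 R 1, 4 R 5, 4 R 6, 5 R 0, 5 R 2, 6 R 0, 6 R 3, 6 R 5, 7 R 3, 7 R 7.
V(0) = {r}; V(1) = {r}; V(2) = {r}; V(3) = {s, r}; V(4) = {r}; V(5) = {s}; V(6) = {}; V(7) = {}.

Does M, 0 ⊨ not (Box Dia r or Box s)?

No

At 0: Box Dia r or Box s is true, so not (Box Dia r or Box s) is false.
  At 0: Box Dia r is true, Box s is false, so Box Dia r or Box s is true.
    At 0: Box Dia r requires Dia r at every successor {0, 1, 2, 3}.
      At 0: Dia r is true.
      At 1: Dia r is true.
      At 2: Dia r is true.
      At 3: Dia r is true.
    So Box Dia r is true at 0.
    At 0: Box s requires s at every successor {0, 1, 2, 3}.
      s fails at 0, so Box s is false at 0.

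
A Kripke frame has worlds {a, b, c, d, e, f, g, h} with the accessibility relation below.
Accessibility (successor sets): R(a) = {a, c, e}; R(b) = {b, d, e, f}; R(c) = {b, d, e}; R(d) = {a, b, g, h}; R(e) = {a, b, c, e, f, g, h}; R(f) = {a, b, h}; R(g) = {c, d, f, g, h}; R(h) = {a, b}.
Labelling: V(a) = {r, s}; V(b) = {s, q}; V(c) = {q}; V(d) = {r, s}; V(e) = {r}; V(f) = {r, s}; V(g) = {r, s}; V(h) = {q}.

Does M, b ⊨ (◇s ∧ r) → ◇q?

Recall that ◇ψ holds at a world iff ψ holds at some accessible world.
At b: ◇s ∧ r is false, ◇q is true, so (◇s ∧ r) → ◇q is true.
  At b: ◇s is true, r is false, so ◇s ∧ r is false.
    At b: ◇s requires s at some successor in {b, d, e, f}.
      s holds at b, so ◇s is true at b.
  At b: ◇q requires q at some successor in {b, d, e, f}.
    q holds at b, so ◇q is true at b.

Yes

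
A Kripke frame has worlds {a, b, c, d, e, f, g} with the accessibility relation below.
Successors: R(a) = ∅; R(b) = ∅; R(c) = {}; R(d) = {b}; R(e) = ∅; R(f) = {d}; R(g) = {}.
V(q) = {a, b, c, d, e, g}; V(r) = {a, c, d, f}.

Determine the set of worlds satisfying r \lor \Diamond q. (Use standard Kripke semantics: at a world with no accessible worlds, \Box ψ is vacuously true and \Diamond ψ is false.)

Recall that \Diamond ψ holds at a world iff ψ holds at some accessible world.
Let φ = r \lor \Diamond q. Evaluate φ at each world:
  a (successors ∅): φ is true.
  b (successors ∅): φ is false.
  c (successors ∅): φ is true.
  d (successors {b}): φ is true.
  e (successors ∅): φ is false.
  f (successors {d}): φ is true.
  g (successors ∅): φ is false.
For instance, at d:
  At d: r is true, \Diamond q is true, so r \lor \Diamond q is true.
    At d: \Diamond q requires q at some successor in {b}.
      q holds at b, so \Diamond q is true at d.
Satisfying worlds: {a, c, d, f}

a, c, d, f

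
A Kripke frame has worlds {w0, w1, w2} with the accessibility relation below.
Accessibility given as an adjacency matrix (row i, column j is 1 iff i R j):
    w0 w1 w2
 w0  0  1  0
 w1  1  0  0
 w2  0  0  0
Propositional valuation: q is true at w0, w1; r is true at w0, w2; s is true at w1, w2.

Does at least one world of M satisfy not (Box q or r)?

Recall that Box ψ holds at a world iff ψ holds at every accessible world, and Dia ψ holds iff ψ holds at some accessible world.
Let φ = not (Box q or r). Evaluate φ at each world:
  w0 (successors {w1}): φ is false.
  w1 (successors {w0}): φ is false.
  w2 (successors ∅): φ is false.
For instance, at w0:
  At w0: Box q or r is true, so not (Box q or r) is false.
    At w0: Box q is true, r is true, so Box q or r is true.
      At w0: Box q requires q at every successor {w1}.
        At w1: q is true.
      So Box q is true at w0.

No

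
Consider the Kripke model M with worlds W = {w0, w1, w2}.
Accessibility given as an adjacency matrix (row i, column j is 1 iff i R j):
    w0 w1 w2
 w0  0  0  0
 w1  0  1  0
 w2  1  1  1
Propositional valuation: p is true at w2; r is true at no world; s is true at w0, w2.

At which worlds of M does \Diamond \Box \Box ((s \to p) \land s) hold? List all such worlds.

Let φ = \Diamond \Box \Box ((s \to p) \land s). Evaluate φ at each world:
  w0 (successors ∅): φ is false.
  w1 (successors {w1}): φ is false.
  w2 (successors {w0, w1, w2}): φ is true.
For instance, at w1:
  At w1: \Diamond \Box \Box ((s \to p) \land s) requires \Box \Box ((s \to p) \land s) at some successor in {w1}.
    At w1: \Box \Box ((s \to p) \land s) is false.
  So \Diamond \Box \Box ((s \to p) \land s) is false at w1.
Satisfying worlds: {w2}

w2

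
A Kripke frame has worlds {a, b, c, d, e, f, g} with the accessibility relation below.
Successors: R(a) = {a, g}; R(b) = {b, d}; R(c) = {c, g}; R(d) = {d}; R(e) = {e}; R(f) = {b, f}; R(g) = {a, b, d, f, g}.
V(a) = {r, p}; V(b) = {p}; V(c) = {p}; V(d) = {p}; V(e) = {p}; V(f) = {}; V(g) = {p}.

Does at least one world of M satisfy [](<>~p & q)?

Let φ = [](<>~p & q). Evaluate φ at each world:
  a (successors {a, g}): φ is false.
  b (successors {b, d}): φ is false.
  c (successors {c, g}): φ is false.
  d (successors {d}): φ is false.
  e (successors {e}): φ is false.
  f (successors {b, f}): φ is false.
  g (successors {a, b, d, f, g}): φ is false.
For instance, at d:
  At d: [](<>~p & q) requires <>~p & q at every successor {d}.
    <>~p & q fails at d, so [](<>~p & q) is false at d.
      At d: <>~p is false, q is false, so <>~p & q is false.

No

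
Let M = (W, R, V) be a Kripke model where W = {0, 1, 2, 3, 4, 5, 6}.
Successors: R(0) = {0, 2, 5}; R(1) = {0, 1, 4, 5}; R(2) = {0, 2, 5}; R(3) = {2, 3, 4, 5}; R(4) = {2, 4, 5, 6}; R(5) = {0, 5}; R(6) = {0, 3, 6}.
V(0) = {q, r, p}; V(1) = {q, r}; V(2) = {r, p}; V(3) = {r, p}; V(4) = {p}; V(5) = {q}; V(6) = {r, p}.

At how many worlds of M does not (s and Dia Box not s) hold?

7

Let φ = not (s and Dia Box not s). Evaluate φ at each world:
  0 (successors {0, 2, 5}): φ is true.
  1 (successors {0, 1, 4, 5}): φ is true.
  2 (successors {0, 2, 5}): φ is true.
  3 (successors {2, 3, 4, 5}): φ is true.
  4 (successors {2, 4, 5, 6}): φ is true.
  5 (successors {0, 5}): φ is true.
  6 (successors {0, 3, 6}): φ is true.
For instance, at 1:
  At 1: s and Dia Box not s is false, so not (s and Dia Box not s) is true.
    At 1: s is false, Dia Box not s is true, so s and Dia Box not s is false.
      At 1: Dia Box not s requires Box not s at some successor in {0, 1, 4, 5}.
        Box not s holds at 0, so Dia Box not s is true at 1.
Satisfying worlds: {0, 1, 2, 3, 4, 5, 6}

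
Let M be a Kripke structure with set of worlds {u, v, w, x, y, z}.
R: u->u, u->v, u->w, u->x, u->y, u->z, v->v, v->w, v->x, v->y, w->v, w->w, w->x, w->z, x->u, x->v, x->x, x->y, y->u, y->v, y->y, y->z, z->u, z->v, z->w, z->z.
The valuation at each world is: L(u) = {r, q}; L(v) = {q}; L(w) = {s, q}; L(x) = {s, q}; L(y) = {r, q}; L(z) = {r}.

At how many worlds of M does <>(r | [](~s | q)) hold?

6

Let φ = <>(r | [](~s | q)). Evaluate φ at each world:
  u (successors {u, v, w, x, y, z}): φ is true.
  v (successors {v, w, x, y}): φ is true.
  w (successors {v, w, x, z}): φ is true.
  x (successors {u, v, x, y}): φ is true.
  y (successors {u, v, y, z}): φ is true.
  z (successors {u, v, w, z}): φ is true.
For instance, at x:
  At x: <>(r | [](~s | q)) requires r | [](~s | q) at some successor in {u, v, x, y}.
    r | [](~s | q) holds at u, so <>(r | [](~s | q)) is true at x.
      At u: r is true, [](~s | q) is true, so r | [](~s | q) is true.
Satisfying worlds: {u, v, w, x, y, z}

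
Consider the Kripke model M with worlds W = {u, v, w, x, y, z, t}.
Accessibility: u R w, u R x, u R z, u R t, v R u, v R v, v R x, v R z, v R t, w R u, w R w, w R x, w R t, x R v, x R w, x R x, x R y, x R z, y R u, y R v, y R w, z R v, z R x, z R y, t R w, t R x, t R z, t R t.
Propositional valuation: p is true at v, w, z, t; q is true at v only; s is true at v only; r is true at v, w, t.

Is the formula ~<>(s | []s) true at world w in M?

At w: <>(s | []s) is false, so ~<>(s | []s) is true.
  At w: <>(s | []s) requires s | []s at some successor in {u, w, x, t}.
    At u: s | []s is false.
    At w: s | []s is false.
    At x: s | []s is false.
    At t: s | []s is false.
  So <>(s | []s) is false at w.

Yes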